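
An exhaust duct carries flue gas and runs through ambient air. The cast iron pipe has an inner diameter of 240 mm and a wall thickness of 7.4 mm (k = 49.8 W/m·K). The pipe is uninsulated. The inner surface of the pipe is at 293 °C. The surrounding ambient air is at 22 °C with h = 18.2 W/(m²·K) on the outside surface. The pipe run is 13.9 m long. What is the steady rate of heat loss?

Q ≈ 54700 W

Treating each annulus and film as a series resistance:
R_cast iron pipe wall = ln(127.4/120)/(2π×49.8×13.9) = 1.376×10^-5 K/W
R_outer film = 1/(h_o·2πr_oL) = 1/(18.2×2π×0.1274×13.9) = 0.004938 K/W
R_total = 0.004952 K/W
Q = ΔT/R_total = 271/0.004952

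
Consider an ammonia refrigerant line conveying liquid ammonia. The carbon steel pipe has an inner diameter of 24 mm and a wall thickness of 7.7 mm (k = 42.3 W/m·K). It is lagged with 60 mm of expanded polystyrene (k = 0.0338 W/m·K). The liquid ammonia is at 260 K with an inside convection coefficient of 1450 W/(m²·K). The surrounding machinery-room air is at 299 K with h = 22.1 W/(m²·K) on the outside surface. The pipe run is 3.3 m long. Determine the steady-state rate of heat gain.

Q ≈ 19.3 W

Treating each annulus and film as a series resistance:
R_inner film = 1/(h_i·2πr₁L) = 1/(1450×2π×0.012×3.3) = 0.002772 K/W
R_carbon steel pipe wall = ln(19.7/12)/(2π×42.3×3.3) = 5.652×10^-4 K/W
R_expanded polystyrene = ln(79.7/19.7)/(2π×0.0338×3.3) = 1.994 K/W
R_outer film = 1/(h_o·2πr_oL) = 1/(22.1×2π×0.0797×3.3) = 0.02738 K/W
R_total = 2.025 K/W
Q = ΔT/R_total = 39/2.025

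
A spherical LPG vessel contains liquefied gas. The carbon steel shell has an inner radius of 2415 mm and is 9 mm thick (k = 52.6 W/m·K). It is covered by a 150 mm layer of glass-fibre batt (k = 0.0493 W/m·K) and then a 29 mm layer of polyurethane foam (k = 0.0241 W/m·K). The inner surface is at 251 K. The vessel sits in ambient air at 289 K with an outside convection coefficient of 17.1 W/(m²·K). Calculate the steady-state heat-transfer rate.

Radial (spherical) resistances in series:
R_carbon steel shell = (1/2.415 − 1/2.424)/(4π×52.6) = 2.326×10^-6 K/W
R_glass-fibre batt = (1/2.424 − 1/2.574)/(4π×0.0493) = 0.03881 K/W
R_polyurethane foam = (1/2.574 − 1/2.603)/(4π×0.0241) = 0.01429 K/W
R_outer film = 1/(h·4πr_o²) = 1/(17.1×4π×2.603²) = 6.868×10^-4 K/W
R_total = 0.05379 K/W
Q = ΔT/R_total = 38/0.05379

Q ≈ 706 W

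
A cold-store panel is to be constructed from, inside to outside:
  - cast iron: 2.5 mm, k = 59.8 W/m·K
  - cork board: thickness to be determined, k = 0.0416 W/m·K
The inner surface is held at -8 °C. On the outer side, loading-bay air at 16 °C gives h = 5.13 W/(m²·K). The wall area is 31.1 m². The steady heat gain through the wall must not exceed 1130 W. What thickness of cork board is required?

L ≈ 19.4 mm

Series thermal resistances:
R_cast iron = L/(kA) = 0.0025/(59.8×31.1) = 1.344×10^-6 K/W
R_outer film = 1/(h_o·A) = 1/(5.13×31.1) = 0.006268 K/W
Sum of the known resistances R_other = 0.006269 K/W
Required total resistance R_tot = ΔT/Q_allow = 24/1130 = 0.02124 K/W
R_cork board = R_tot − R_other = 0.01497 K/W
L = R·k·A = 0.01497×0.0416×31.1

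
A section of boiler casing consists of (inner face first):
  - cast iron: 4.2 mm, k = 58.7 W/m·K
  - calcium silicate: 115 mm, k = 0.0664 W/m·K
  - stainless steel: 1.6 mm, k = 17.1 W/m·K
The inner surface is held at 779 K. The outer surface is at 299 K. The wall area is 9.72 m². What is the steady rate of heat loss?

Thermal resistances in series:
R_cast iron = L/(kA) = 0.0042/(58.7×9.72) = 7.361×10^-6 K/W
R_calcium silicate = L/(kA) = 0.115/(0.0664×9.72) = 0.1782 K/W
R_stainless steel = L/(kA) = 0.0016/(17.1×9.72) = 9.626×10^-6 K/W
R_total = 0.1782 K/W
Q = ΔT / R_total = 480 / 0.1782

Q ≈ 2690 W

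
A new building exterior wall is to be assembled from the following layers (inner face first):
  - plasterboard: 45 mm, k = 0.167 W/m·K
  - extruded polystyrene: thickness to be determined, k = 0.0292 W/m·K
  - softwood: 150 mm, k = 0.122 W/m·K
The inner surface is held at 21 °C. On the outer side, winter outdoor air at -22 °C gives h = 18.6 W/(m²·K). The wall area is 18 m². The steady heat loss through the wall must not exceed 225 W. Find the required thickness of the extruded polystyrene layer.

Treating each layer as a thermal resistance in series:
R_plasterboard = L/(kA) = 0.045/(0.167×18) = 0.01497 K/W
R_softwood = L/(kA) = 0.15/(0.122×18) = 0.06831 K/W
R_outer film = 1/(h_o·A) = 1/(18.6×18) = 0.002987 K/W
Sum of the known resistances R_other = 0.08626 K/W
Required total resistance R_tot = ΔT/Q_allow = 43/225 = 0.1911 K/W
R_extruded polystyrene = R_tot − R_other = 0.1048 K/W
L = R·k·A = 0.1048×0.0292×18

L ≈ 55.1 mm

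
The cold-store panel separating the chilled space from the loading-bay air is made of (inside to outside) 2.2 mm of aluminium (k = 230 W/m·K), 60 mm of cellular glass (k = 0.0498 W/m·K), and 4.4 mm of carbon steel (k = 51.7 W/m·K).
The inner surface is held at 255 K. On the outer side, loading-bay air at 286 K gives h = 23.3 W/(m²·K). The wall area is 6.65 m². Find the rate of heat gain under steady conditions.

Q ≈ 165 W

Using the resistance-network approach (series):
R_aluminium = L/(kA) = 0.0022/(230×6.65) = 1.438×10^-6 K/W
R_cellular glass = L/(kA) = 0.06/(0.0498×6.65) = 0.1812 K/W
R_carbon steel = L/(kA) = 0.0044/(51.7×6.65) = 1.28×10^-5 K/W
R_outer film = 1/(h_o·A) = 1/(23.3×6.65) = 0.006454 K/W
R_total = 0.1876 K/W
Q = ΔT / R_total = 31 / 0.1876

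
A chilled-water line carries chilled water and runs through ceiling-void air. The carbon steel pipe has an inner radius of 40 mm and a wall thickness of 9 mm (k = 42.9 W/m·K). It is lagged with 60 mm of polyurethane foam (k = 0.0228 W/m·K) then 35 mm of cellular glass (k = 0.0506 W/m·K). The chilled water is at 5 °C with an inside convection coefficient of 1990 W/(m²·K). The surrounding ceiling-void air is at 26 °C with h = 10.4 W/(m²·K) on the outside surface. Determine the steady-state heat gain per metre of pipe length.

q′ ≈ 3.2 W/m

Cylindrical conduction, so R = ln(r₂/r₁)/(2πkL) per layer, in series:
R_inner film = 1/(h_i·2πr₁L) = 1/(1990×2π×0.04×1) = 0.001999 K/W
R_carbon steel pipe wall = ln(49/40)/(2π×42.9×1) = 7.529×10^-4 K/W
R_polyurethane foam = ln(109/49)/(2π×0.0228×1) = 5.581 K/W
R_cellular glass = ln(144/109)/(2π×0.0506×1) = 0.8759 K/W
R_outer film = 1/(h_o·2πr_oL) = 1/(10.4×2π×0.144×1) = 0.1063 K/W
R_total = 6.566 K/W
Q = ΔT/R_total = 21/6.566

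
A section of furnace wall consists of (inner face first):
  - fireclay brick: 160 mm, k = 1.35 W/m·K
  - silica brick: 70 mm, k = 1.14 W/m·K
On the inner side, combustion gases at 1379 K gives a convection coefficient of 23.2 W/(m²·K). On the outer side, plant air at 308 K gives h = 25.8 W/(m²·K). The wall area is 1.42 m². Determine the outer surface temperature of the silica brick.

Model the wall as resistances in series:
R_inner film = 1/(h_i·A) = 1/(23.2×1.42) = 0.03035 K/W
R_fireclay brick = L/(kA) = 0.16/(1.35×1.42) = 0.08346 K/W
R_silica brick = L/(kA) = 0.07/(1.14×1.42) = 0.04324 K/W
R_outer film = 1/(h_o·A) = 1/(25.8×1.42) = 0.0273 K/W
R_total = 0.1844 K/W;  Q = ΔT/R_total = 1071/0.1844 = 5809 W
T_interface = T_inner − Q·ΣR(inner→interface) = 1379 − 5810×0.1571

T ≈ 467 K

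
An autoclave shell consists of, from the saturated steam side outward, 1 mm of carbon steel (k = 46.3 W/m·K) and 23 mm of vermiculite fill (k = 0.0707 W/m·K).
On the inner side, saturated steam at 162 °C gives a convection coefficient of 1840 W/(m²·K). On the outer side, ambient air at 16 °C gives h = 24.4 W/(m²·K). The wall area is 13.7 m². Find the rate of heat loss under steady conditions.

Treating each layer as a thermal resistance in series:
R_inner film = 1/(h_i·A) = 1/(1840×13.7) = 3.967×10^-5 K/W
R_carbon steel = L/(kA) = 0.001/(46.3×13.7) = 1.577×10^-6 K/W
R_vermiculite fill = L/(kA) = 0.023/(0.0707×13.7) = 0.02375 K/W
R_outer film = 1/(h_o·A) = 1/(24.4×13.7) = 0.002992 K/W
R_total = 0.02678 K/W
Q = ΔT / R_total = 146 / 0.02678

Q ≈ 5450 W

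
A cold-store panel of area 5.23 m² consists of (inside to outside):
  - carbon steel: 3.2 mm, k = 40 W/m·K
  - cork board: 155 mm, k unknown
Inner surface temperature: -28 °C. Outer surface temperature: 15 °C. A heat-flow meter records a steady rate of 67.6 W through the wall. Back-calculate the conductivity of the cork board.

k ≈ 0.0466 W/(m·K)

Series thermal resistances:
R_carbon steel = L/(kA) = 0.0032/(40×5.23) = 1.53×10^-5 K/W
Sum of known resistances R_other = 1.53×10^-5 K/W
Total R = ΔT/Q = 43/67.6 = 0.6361 K/W
R_cork board = R_total − R_other = 0.6361 K/W
k = L/(R·A) = 0.155/(0.6361×5.23)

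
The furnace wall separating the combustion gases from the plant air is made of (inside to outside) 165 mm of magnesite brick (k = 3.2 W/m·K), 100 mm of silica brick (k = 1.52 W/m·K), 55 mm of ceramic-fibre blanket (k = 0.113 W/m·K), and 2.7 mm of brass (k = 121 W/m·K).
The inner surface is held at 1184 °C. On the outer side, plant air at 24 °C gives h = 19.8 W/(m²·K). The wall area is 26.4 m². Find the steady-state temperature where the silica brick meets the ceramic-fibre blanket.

T ≈ 976 °C

Thermal resistances in series:
R_magnesite brick = L/(kA) = 0.165/(3.2×26.4) = 0.001953 K/W
R_silica brick = L/(kA) = 0.1/(1.52×26.4) = 0.002492 K/W
R_ceramic-fibre blanket = L/(kA) = 0.055/(0.113×26.4) = 0.01844 K/W
R_brass = L/(kA) = 0.0027/(121×26.4) = 8.452×10^-7 K/W
R_outer film = 1/(h_o·A) = 1/(19.8×26.4) = 0.001913 K/W
R_total = 0.0248 K/W;  Q = ΔT/R_total = 1160/0.0248 = 46780 W
T_interface = T_inner − Q·ΣR(inner→interface) = 1184 − 46800×0.004445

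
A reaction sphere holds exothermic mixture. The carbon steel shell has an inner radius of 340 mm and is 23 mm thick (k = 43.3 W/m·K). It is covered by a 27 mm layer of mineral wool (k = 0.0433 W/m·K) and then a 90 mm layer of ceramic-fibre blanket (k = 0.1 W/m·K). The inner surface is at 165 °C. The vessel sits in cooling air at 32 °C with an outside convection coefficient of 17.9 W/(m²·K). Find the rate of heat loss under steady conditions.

Q ≈ 177 W

Each spherical layer contributes R = (1/r_i − 1/r_o)/(4πk):
R_carbon steel shell = (1/0.34 − 1/0.363)/(4π×43.3) = 3.425×10^-4 K/W
R_mineral wool = (1/0.363 − 1/0.39)/(4π×0.0433) = 0.3505 K/W
R_ceramic-fibre blanket = (1/0.39 − 1/0.48)/(4π×0.1) = 0.3826 K/W
R_outer film = 1/(h·4πr_o²) = 1/(17.9×4π×0.48²) = 0.0193 K/W
R_total = 0.7527 K/W
Q = ΔT/R_total = 133/0.7527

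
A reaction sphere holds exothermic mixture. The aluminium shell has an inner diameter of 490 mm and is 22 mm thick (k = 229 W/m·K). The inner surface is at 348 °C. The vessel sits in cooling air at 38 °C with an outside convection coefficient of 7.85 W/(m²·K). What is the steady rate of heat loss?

Spherical conduction: R = (1/r_in − 1/r_out)/(4πk) per layer; series-sum.
R_aluminium shell = (1/0.245 − 1/0.267)/(4π×229) = 1.169×10^-4 K/W
R_outer film = 1/(h·4πr_o²) = 1/(7.85×4π×0.267²) = 0.1422 K/W
R_total = 0.1423 K/W
Q = ΔT/R_total = 310/0.1423

Q ≈ 2180 W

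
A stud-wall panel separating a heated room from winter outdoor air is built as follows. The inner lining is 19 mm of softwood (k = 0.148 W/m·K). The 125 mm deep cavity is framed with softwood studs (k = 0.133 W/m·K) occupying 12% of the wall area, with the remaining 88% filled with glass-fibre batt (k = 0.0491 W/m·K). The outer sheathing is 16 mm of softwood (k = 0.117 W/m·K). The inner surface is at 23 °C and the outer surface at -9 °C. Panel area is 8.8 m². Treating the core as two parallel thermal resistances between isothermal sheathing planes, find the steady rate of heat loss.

Q ≈ 118 W

Sheathing layers in series; stud and cavity paths in parallel between them.
R_inner = 0.019/(0.148×8.8) = 0.01459 K/W
R_stud  = 0.125/(0.133×0.12×8.8) = 0.89 K/W
R_cav   = 0.125/(0.0491×0.88×8.8) = 0.3287 K/W
1/R_core = 1/R_stud + 1/R_cav → R_core = 0.2401 K/W
R_outer = 0.016/(0.117×8.8) = 0.01554 K/W
R_total = 0.2702 K/W
Q = ΔT/R_total = 32/0.2702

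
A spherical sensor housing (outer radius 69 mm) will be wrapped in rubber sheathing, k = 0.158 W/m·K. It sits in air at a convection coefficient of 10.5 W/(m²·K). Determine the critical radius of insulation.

r_cr ≈ 30.1 mm

For a sphere r_cr = 2k/h = 2×0.158/10.5
r_cr = 30.1 mm; since the bare radius (69 mm) is above r_cr, any added insulation will reduce heat loss.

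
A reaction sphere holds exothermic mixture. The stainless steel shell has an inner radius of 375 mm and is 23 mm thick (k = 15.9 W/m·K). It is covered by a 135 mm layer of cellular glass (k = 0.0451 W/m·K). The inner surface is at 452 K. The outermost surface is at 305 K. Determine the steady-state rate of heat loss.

Q ≈ 131 W

For a spherical shell R = (1/r₁ − 1/r₂)/(4πk); film R = 1/(h·4πr²). In series:
R_stainless steel shell = (1/0.375 − 1/0.398)/(4π×15.9) = 7.713×10^-4 K/W
R_cellular glass = (1/0.398 − 1/0.533)/(4π×0.0451) = 1.123 K/W
R_total = 1.124 K/W
Q = ΔT/R_total = 147/1.124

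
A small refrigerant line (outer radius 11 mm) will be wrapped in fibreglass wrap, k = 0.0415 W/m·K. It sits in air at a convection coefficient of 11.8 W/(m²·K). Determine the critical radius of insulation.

r_cr ≈ 3.52 mm

For a cylinder r_cr = k/h = 0.0415/11.8
r_cr = 3.52 mm; since the bare radius (11 mm) is above r_cr, any added insulation will reduce heat loss.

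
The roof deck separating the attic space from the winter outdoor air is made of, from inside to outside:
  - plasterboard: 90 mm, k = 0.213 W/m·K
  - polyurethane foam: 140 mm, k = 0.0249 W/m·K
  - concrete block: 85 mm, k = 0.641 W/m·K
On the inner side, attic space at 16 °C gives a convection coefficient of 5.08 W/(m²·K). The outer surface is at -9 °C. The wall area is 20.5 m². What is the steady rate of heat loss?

Q ≈ 80.4 W

Using the resistance-network approach (series):
R_inner film = 1/(h_i·A) = 1/(5.08×20.5) = 0.009602 K/W
R_plasterboard = L/(kA) = 0.09/(0.213×20.5) = 0.02061 K/W
R_polyurethane foam = L/(kA) = 0.14/(0.0249×20.5) = 0.2743 K/W
R_concrete block = L/(kA) = 0.085/(0.641×20.5) = 0.006469 K/W
R_total = 0.311 K/W
Q = ΔT / R_total = 25 / 0.311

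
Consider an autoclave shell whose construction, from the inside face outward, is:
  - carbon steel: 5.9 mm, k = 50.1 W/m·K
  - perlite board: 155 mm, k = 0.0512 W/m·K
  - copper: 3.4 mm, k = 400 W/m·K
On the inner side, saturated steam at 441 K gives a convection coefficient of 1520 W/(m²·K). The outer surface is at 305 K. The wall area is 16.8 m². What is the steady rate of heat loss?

Treating each layer as a thermal resistance in series:
R_inner film = 1/(h_i·A) = 1/(1520×16.8) = 3.916×10^-5 K/W
R_carbon steel = L/(kA) = 0.0059/(50.1×16.8) = 7.01×10^-6 K/W
R_perlite board = L/(kA) = 0.155/(0.0512×16.8) = 0.1802 K/W
R_copper = L/(kA) = 0.0034/(400×16.8) = 5.06×10^-7 K/W
R_total = 0.1802 K/W
Q = ΔT / R_total = 136 / 0.1802

Q ≈ 755 W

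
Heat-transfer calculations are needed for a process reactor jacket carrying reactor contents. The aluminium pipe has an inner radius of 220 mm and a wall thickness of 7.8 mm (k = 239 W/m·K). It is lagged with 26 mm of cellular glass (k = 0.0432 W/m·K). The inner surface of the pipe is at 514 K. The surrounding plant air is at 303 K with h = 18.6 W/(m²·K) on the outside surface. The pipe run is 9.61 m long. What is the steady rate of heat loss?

Q ≈ 4690 W

Cylindrical conduction, so R = ln(r₂/r₁)/(2πkL) per layer, in series:
R_aluminium pipe wall = ln(227.8/220)/(2π×239×9.61) = 2.414×10^-6 K/W
R_cellular glass = ln(253.8/227.8)/(2π×0.0432×9.61) = 0.04143 K/W
R_outer film = 1/(h_o·2πr_oL) = 1/(18.6×2π×0.2538×9.61) = 0.003508 K/W
R_total = 0.04494 K/W
Q = ΔT/R_total = 211/0.04494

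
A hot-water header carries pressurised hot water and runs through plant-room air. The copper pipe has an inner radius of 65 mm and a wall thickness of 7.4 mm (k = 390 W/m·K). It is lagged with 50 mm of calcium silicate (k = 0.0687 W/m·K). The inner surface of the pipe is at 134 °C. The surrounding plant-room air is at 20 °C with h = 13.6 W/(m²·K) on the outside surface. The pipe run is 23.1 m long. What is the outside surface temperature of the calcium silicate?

T ≈ 28.3 °C

For a radial system each layer contributes R = ln(r_out/r_in)/(2πkL); films add R = 1/(hA).
R_copper pipe wall = ln(72.4/65)/(2π×390×23.1) = 1.905×10^-6 K/W
R_calcium silicate = ln(122.4/72.4)/(2π×0.0687×23.1) = 0.05266 K/W
R_outer film = 1/(h_o·2πr_oL) = 1/(13.6×2π×0.1224×23.1) = 0.004139 K/W
R_total = 0.0568 K/W
Q = ΔT/R_total = 114/0.0568
Q = 2010 W
T_interface = T_inner − Q·ΣR(inner→interface) = 134 − 2010×0.05266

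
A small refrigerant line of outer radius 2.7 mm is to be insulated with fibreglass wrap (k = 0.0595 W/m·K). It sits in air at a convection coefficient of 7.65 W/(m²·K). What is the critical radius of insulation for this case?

r_cr ≈ 7.78 mm

For a cylinder r_cr = k/h = 0.0595/7.65
r_cr = 7.78 mm; since the bare radius (2.7 mm) is below r_cr, adding a thin layer of insulation will *increase* heat loss.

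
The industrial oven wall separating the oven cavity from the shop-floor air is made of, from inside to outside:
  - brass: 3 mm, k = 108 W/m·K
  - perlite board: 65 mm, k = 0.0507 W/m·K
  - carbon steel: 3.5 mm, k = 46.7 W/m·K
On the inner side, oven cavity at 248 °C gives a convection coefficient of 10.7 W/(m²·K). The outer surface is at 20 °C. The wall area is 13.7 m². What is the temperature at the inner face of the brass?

T ≈ 233 °C

Treating each layer as a thermal resistance in series:
R_inner film = 1/(h_i·A) = 1/(10.7×13.7) = 0.006822 K/W
R_brass = L/(kA) = 0.003/(108×13.7) = 2.028×10^-6 K/W
R_perlite board = L/(kA) = 0.065/(0.0507×13.7) = 0.09358 K/W
R_carbon steel = L/(kA) = 0.0035/(46.7×13.7) = 5.471×10^-6 K/W
R_total = 0.1004 K/W;  Q = ΔT/R_total = 228/0.1004 = 2271 W
T_interface = T_inner − Q·ΣR(inner→interface) = 248 − 2270×0.006822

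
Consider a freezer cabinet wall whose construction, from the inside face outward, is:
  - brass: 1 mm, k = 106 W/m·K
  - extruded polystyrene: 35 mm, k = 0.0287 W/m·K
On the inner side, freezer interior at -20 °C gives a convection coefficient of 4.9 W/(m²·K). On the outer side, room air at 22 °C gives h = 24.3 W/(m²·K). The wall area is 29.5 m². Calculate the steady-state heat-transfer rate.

Q ≈ 846 W

Model the wall as resistances in series:
R_inner film = 1/(h_i·A) = 1/(4.9×29.5) = 0.006918 K/W
R_brass = L/(kA) = 0.001/(106×29.5) = 3.198×10^-7 K/W
R_extruded polystyrene = L/(kA) = 0.035/(0.0287×29.5) = 0.04134 K/W
R_outer film = 1/(h_o·A) = 1/(24.3×29.5) = 0.001395 K/W
R_total = 0.04965 K/W
Q = ΔT / R_total = 42 / 0.04965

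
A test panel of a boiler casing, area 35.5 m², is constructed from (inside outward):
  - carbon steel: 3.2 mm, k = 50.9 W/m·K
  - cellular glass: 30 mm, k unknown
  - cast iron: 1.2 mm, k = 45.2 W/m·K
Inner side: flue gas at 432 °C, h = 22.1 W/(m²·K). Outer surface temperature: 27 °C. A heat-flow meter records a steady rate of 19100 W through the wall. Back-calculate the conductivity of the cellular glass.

k ≈ 0.0424 W/(m·K)

Model the wall as resistances in series:
R_inner film = 1/(h_i·A) = 1/(22.1×35.5) = 0.001275 K/W
R_carbon steel = L/(kA) = 0.0032/(50.9×35.5) = 1.771×10^-6 K/W
R_cast iron = L/(kA) = 0.0012/(45.2×35.5) = 7.478×10^-7 K/W
Sum of known resistances R_other = 0.001277 K/W
Total R = ΔT/Q = 405/19100 = 0.0212 K/W
R_cellular glass = R_total − R_other = 0.01993 K/W
k = L/(R·A) = 0.03/(0.01993×35.5)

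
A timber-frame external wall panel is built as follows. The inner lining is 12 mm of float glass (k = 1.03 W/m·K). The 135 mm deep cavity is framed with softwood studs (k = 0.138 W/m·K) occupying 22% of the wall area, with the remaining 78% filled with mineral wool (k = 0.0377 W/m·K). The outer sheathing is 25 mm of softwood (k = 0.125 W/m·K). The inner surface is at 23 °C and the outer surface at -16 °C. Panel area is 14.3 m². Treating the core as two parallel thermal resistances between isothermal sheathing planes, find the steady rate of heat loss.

Sheathing layers in series; stud and cavity paths in parallel between them.
R_inner = 0.012/(1.03×14.3) = 8.147×10^-4 K/W
R_stud  = 0.135/(0.138×0.22×14.3) = 0.311 K/W
R_cav   = 0.135/(0.0377×0.78×14.3) = 0.321 K/W
1/R_core = 1/R_stud + 1/R_cav → R_core = 0.158 K/W
R_outer = 0.025/(0.125×14.3) = 0.01399 K/W
R_total = 0.1728 K/W
Q = ΔT/R_total = 39/0.1728

Q ≈ 226 W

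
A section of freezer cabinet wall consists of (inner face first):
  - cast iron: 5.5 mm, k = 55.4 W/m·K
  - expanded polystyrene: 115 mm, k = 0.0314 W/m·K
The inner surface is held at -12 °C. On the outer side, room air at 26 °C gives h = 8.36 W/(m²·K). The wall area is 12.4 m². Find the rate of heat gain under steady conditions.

Series thermal resistances:
R_cast iron = L/(kA) = 0.0055/(55.4×12.4) = 8.006×10^-6 K/W
R_expanded polystyrene = L/(kA) = 0.115/(0.0314×12.4) = 0.2954 K/W
R_outer film = 1/(h_o·A) = 1/(8.36×12.4) = 0.009647 K/W
R_total = 0.305 K/W
Q = ΔT / R_total = 38 / 0.305

Q ≈ 125 W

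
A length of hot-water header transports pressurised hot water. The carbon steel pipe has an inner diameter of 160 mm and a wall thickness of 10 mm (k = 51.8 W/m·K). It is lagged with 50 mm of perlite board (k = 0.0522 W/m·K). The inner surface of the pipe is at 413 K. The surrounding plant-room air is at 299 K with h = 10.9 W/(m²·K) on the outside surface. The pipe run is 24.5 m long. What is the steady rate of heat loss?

Q ≈ 1920 W

Per-layer cylindrical resistances, series-summed:
R_carbon steel pipe wall = ln(90/80)/(2π×51.8×24.5) = 1.477×10^-5 K/W
R_perlite board = ln(140/90)/(2π×0.0522×24.5) = 0.05498 K/W
R_outer film = 1/(h_o·2πr_oL) = 1/(10.9×2π×0.14×24.5) = 0.004257 K/W
R_total = 0.05926 K/W
Q = ΔT/R_total = 114/0.05926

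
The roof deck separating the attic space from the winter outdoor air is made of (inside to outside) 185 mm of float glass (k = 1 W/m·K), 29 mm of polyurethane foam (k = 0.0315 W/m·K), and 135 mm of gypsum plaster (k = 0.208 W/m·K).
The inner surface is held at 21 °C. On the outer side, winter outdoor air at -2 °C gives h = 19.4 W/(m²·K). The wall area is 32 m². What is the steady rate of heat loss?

Series thermal resistances:
R_float glass = L/(kA) = 0.185/(1×32) = 0.005781 K/W
R_polyurethane foam = L/(kA) = 0.029/(0.0315×32) = 0.02877 K/W
R_gypsum plaster = L/(kA) = 0.135/(0.208×32) = 0.02028 K/W
R_outer film = 1/(h_o·A) = 1/(19.4×32) = 0.001611 K/W
R_total = 0.05644 K/W
Q = ΔT / R_total = 23 / 0.05644

Q ≈ 407 W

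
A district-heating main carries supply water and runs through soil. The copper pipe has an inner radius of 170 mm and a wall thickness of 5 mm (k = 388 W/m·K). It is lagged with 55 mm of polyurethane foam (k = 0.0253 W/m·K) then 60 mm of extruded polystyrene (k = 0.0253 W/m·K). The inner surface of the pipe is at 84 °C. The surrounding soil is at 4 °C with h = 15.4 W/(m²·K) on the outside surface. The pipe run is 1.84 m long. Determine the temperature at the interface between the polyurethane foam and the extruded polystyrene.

T ≈ 41.2 °C

Per-layer cylindrical resistances, series-summed:
R_copper pipe wall = ln(175/170)/(2π×388×1.84) = 6.462×10^-6 K/W
R_polyurethane foam = ln(230/175)/(2π×0.0253×1.84) = 0.9344 K/W
R_extruded polystyrene = ln(290/230)/(2π×0.0253×1.84) = 0.7925 K/W
R_outer film = 1/(h_o·2πr_oL) = 1/(15.4×2π×0.29×1.84) = 0.01937 K/W
R_total = 1.746 K/W
Q = ΔT/R_total = 80/1.746
Q = 45.8 W
T_interface = T_inner − Q·ΣR(inner→interface) = 84 − 45.8×0.9344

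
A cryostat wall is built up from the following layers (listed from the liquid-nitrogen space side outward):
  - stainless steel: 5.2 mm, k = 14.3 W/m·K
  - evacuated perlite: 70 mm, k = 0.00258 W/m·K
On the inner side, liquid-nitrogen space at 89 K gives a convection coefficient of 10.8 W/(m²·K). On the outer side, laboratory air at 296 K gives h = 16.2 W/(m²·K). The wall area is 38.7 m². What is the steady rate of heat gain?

Q ≈ 294 W

Model the wall as resistances in series:
R_inner film = 1/(h_i·A) = 1/(10.8×38.7) = 0.002393 K/W
R_stainless steel = L/(kA) = 0.0052/(14.3×38.7) = 9.396×10^-6 K/W
R_evacuated perlite = L/(kA) = 0.07/(0.00258×38.7) = 0.7011 K/W
R_outer film = 1/(h_o·A) = 1/(16.2×38.7) = 0.001595 K/W
R_total = 0.7051 K/W
Q = ΔT / R_total = 207 / 0.7051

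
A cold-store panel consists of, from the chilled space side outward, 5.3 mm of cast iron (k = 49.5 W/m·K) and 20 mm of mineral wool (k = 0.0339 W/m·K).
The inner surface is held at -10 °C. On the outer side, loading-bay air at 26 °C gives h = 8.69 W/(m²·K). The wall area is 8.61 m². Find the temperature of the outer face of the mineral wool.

T ≈ 20.1 °C

Thermal resistances in series:
R_cast iron = L/(kA) = 0.0053/(49.5×8.61) = 1.244×10^-5 K/W
R_mineral wool = L/(kA) = 0.02/(0.0339×8.61) = 0.06852 K/W
R_outer film = 1/(h_o·A) = 1/(8.69×8.61) = 0.01337 K/W
R_total = 0.0819 K/W;  Q = ΔT/R_total = 36/0.0819 = 439.6 W
T_interface = T_inner + Q·ΣR(inner→interface) = -10 + 440×0.06853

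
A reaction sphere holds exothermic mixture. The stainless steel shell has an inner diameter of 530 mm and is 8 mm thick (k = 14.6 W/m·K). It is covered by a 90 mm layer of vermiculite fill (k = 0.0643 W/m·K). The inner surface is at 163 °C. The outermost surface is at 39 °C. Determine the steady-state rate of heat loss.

Q ≈ 110 W

Spherical conduction: R = (1/r_in − 1/r_out)/(4πk) per layer; series-sum.
R_stainless steel shell = (1/0.265 − 1/0.273)/(4π×14.6) = 6.027×10^-4 K/W
R_vermiculite fill = (1/0.273 − 1/0.363)/(4π×0.0643) = 1.124 K/W
R_total = 1.125 K/W
Q = ΔT/R_total = 124/1.125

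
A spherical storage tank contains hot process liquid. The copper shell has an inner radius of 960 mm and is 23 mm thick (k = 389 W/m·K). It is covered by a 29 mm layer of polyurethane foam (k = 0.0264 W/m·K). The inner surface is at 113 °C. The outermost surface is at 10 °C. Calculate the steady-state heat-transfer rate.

Spherical conduction: R = (1/r_in − 1/r_out)/(4πk) per layer; series-sum.
R_copper shell = (1/0.96 − 1/0.983)/(4π×389) = 4.986×10^-6 K/W
R_polyurethane foam = (1/0.983 − 1/1.012)/(4π×0.0264) = 0.08787 K/W
R_total = 0.08788 K/W
Q = ΔT/R_total = 103/0.08788

Q ≈ 1170 W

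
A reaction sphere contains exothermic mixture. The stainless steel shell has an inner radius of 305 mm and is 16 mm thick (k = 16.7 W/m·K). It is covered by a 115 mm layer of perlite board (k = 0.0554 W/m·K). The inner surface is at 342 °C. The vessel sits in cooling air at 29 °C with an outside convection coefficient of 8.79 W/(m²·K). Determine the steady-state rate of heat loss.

Q ≈ 255 W

Spherical conduction: R = (1/r_in − 1/r_out)/(4πk) per layer; series-sum.
R_stainless steel shell = (1/0.305 − 1/0.321)/(4π×16.7) = 7.787×10^-4 K/W
R_perlite board = (1/0.321 − 1/0.436)/(4π×0.0554) = 1.18 K/W
R_outer film = 1/(h·4πr_o²) = 1/(8.79×4π×0.436²) = 0.04762 K/W
R_total = 1.229 K/W
Q = ΔT/R_total = 313/1.229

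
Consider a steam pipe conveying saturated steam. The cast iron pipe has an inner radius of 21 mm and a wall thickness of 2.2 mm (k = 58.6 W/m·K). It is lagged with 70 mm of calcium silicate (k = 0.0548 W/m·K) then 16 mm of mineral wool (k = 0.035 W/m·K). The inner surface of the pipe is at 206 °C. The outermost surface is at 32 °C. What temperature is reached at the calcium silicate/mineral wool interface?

T ≈ 58.3 °C

Radial resistances (cylindrical: R_cond = ln(r_o/r_i)/(2πkL), R_conv = 1/(h·2πrL)):
R_cast iron pipe wall = ln(23.2/21)/(2π×58.6×1) = 2.706×10^-4 K/W
R_calcium silicate = ln(93.2/23.2)/(2π×0.0548×1) = 4.039 K/W
R_mineral wool = ln(109.2/93.2)/(2π×0.035×1) = 0.7204 K/W
R_total = 4.759 K/W
Q = ΔT/R_total = 174/4.759
Q = 36.6 W/m
T_interface = T_inner − Q·ΣR(inner→interface) = 206 − 36.6×4.039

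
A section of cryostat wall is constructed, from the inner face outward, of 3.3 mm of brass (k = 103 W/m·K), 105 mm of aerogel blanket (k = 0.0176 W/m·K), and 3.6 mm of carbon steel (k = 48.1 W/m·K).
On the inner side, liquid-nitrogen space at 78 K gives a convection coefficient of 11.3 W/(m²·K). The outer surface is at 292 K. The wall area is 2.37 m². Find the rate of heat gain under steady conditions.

Q ≈ 83.8 W

Series thermal resistances:
R_inner film = 1/(h_i·A) = 1/(11.3×2.37) = 0.03734 K/W
R_brass = L/(kA) = 0.0033/(103×2.37) = 1.352×10^-5 K/W
R_aerogel blanket = L/(kA) = 0.105/(0.0176×2.37) = 2.517 K/W
R_carbon steel = L/(kA) = 0.0036/(48.1×2.37) = 3.158×10^-5 K/W
R_total = 2.555 K/W
Q = ΔT / R_total = 214 / 2.555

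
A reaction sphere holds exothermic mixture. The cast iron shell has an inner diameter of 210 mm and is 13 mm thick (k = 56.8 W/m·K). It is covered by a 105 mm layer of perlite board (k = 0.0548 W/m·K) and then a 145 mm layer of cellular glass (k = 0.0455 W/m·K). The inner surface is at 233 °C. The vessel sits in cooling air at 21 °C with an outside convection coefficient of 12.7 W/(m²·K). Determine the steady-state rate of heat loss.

Q ≈ 23.7 W

Each spherical layer contributes R = (1/r_i − 1/r_o)/(4πk):
R_cast iron shell = (1/0.105 − 1/0.118)/(4π×56.8) = 0.00147 K/W
R_perlite board = (1/0.118 − 1/0.223)/(4π×0.0548) = 5.794 K/W
R_cellular glass = (1/0.223 − 1/0.368)/(4π×0.0455) = 3.09 K/W
R_outer film = 1/(h·4πr_o²) = 1/(12.7×4π×0.368²) = 0.04627 K/W
R_total = 8.932 K/W
Q = ΔT/R_total = 212/8.932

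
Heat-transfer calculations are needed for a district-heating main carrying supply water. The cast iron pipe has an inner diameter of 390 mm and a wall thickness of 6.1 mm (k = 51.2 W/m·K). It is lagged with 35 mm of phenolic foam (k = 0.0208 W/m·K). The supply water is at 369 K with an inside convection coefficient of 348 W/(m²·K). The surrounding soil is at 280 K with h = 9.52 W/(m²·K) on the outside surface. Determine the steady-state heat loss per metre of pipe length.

q′ ≈ 68.4 W/m

Treating each annulus and film as a series resistance:
R_inner film = 1/(h_i·2πr₁L) = 1/(348×2π×0.195×1) = 0.002345 K/W
R_cast iron pipe wall = ln(201.1/195)/(2π×51.2×1) = 9.575×10^-5 K/W
R_phenolic foam = ln(236.1/201.1)/(2π×0.0208×1) = 1.228 K/W
R_outer film = 1/(h_o·2πr_oL) = 1/(9.52×2π×0.2361×1) = 0.07081 K/W
R_total = 1.301 K/W
Q = ΔT/R_total = 89/1.301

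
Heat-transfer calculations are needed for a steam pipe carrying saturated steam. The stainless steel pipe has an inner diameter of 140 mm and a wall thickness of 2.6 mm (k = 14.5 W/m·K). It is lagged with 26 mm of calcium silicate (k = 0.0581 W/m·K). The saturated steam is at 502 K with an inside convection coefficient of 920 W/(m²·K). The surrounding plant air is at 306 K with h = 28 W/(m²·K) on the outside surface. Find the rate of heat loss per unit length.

Radial resistances (cylindrical: R_cond = ln(r_o/r_i)/(2πkL), R_conv = 1/(h·2πrL)):
R_inner film = 1/(h_i·2πr₁L) = 1/(920×2π×0.07×1) = 0.002471 K/W
R_stainless steel pipe wall = ln(72.6/70)/(2π×14.5×1) = 4.003×10^-4 K/W
R_calcium silicate = ln(98.6/72.6)/(2π×0.0581×1) = 0.8385 K/W
R_outer film = 1/(h_o·2πr_oL) = 1/(28×2π×0.0986×1) = 0.05765 K/W
R_total = 0.899 K/W
Q = ΔT/R_total = 196/0.899

q′ ≈ 218 W/m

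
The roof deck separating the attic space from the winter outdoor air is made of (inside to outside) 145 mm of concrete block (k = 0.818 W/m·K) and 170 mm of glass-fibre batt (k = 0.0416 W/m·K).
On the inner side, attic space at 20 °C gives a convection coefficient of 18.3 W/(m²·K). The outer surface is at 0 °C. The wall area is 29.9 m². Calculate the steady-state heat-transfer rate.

Q ≈ 138 W

Series thermal resistances:
R_inner film = 1/(h_i·A) = 1/(18.3×29.9) = 0.001828 K/W
R_concrete block = L/(kA) = 0.145/(0.818×29.9) = 0.005928 K/W
R_glass-fibre batt = L/(kA) = 0.17/(0.0416×29.9) = 0.1367 K/W
R_total = 0.1444 K/W
Q = ΔT / R_total = 20 / 0.1444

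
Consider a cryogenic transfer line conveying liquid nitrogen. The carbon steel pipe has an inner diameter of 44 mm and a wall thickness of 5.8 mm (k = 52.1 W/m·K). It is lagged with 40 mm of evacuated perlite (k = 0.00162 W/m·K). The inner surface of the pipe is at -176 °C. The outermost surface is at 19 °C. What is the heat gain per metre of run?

Radial resistances (cylindrical: R_cond = ln(r_o/r_i)/(2πkL), R_conv = 1/(h·2πrL)):
R_carbon steel pipe wall = ln(27.8/22)/(2π×52.1×1) = 7.148×10^-4 K/W
R_evacuated perlite = ln(67.8/27.8)/(2π×0.00162×1) = 87.59 K/W
R_total = 87.59 K/W
Q = ΔT/R_total = 195/87.59

q′ ≈ 2.23 W/m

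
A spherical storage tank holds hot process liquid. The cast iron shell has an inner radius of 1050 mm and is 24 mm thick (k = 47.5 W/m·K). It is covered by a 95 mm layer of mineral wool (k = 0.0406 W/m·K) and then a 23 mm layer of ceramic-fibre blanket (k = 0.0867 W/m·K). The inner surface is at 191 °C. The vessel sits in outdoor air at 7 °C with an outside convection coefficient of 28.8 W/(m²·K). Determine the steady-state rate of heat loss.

Spherical conduction: R = (1/r_in − 1/r_out)/(4πk) per layer; series-sum.
R_cast iron shell = (1/1.05 − 1/1.074)/(4π×47.5) = 3.565×10^-5 K/W
R_mineral wool = (1/1.074 − 1/1.169)/(4π×0.0406) = 0.1483 K/W
R_ceramic-fibre blanket = (1/1.169 − 1/1.192)/(4π×0.0867) = 0.01515 K/W
R_outer film = 1/(h·4πr_o²) = 1/(28.8×4π×1.192²) = 0.001945 K/W
R_total = 0.1654 K/W
Q = ΔT/R_total = 184/0.1654

Q ≈ 1110 W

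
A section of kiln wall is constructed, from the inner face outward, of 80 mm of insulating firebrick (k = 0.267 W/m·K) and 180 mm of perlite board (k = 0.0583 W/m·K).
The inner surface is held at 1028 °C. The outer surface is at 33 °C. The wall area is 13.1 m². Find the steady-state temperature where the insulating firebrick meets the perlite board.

Model the wall as resistances in series:
R_insulating firebrick = L/(kA) = 0.08/(0.267×13.1) = 0.02287 K/W
R_perlite board = L/(kA) = 0.18/(0.0583×13.1) = 0.2357 K/W
R_total = 0.2586 K/W;  Q = ΔT/R_total = 995/0.2586 = 3848 W
T_interface = T_inner − Q·ΣR(inner→interface) = 1028 − 3850×0.02287

T ≈ 940 °C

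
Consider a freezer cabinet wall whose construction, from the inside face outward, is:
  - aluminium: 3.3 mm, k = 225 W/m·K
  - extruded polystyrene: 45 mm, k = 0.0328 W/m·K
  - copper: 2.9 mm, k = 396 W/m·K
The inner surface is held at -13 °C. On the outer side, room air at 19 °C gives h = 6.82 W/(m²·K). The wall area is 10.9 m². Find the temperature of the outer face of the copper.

T ≈ 15.9 °C

Series thermal resistances:
R_aluminium = L/(kA) = 0.0033/(225×10.9) = 1.346×10^-6 K/W
R_extruded polystyrene = L/(kA) = 0.045/(0.0328×10.9) = 0.1259 K/W
R_copper = L/(kA) = 0.0029/(396×10.9) = 6.719×10^-7 K/W
R_outer film = 1/(h_o·A) = 1/(6.82×10.9) = 0.01345 K/W
R_total = 0.1393 K/W;  Q = ΔT/R_total = 32/0.1393 = 229.7 W
T_interface = T_inner + Q·ΣR(inner→interface) = -13 + 230×0.1259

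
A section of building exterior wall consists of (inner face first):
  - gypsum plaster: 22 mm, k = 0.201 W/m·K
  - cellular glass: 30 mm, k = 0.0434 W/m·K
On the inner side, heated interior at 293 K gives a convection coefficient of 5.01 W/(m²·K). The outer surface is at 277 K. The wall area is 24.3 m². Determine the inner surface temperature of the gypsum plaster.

Treating each layer as a thermal resistance in series:
R_inner film = 1/(h_i·A) = 1/(5.01×24.3) = 0.008214 K/W
R_gypsum plaster = L/(kA) = 0.022/(0.201×24.3) = 0.004504 K/W
R_cellular glass = L/(kA) = 0.03/(0.0434×24.3) = 0.02845 K/W
R_total = 0.04116 K/W;  Q = ΔT/R_total = 16/0.04116 = 388.7 W
T_interface = T_inner − Q·ΣR(inner→interface) = 293 − 389×0.008214

T ≈ 290 K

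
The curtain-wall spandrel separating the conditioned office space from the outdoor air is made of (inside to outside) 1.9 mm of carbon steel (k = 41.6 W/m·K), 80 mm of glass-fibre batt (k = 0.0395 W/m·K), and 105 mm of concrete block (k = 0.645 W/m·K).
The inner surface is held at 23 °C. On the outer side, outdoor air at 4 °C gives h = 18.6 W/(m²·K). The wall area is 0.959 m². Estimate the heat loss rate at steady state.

Series thermal resistances:
R_carbon steel = L/(kA) = 0.0019/(41.6×0.959) = 4.763×10^-5 K/W
R_glass-fibre batt = L/(kA) = 0.08/(0.0395×0.959) = 2.112 K/W
R_concrete block = L/(kA) = 0.105/(0.645×0.959) = 0.1698 K/W
R_outer film = 1/(h_o·A) = 1/(18.6×0.959) = 0.05606 K/W
R_total = 2.338 K/W
Q = ΔT / R_total = 19 / 2.338

Q ≈ 8.13 W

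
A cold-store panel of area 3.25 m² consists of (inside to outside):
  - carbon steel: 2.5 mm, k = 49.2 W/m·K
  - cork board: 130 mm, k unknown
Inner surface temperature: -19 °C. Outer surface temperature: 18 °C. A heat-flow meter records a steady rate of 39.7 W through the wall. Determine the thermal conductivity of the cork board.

Thermal resistances in series:
R_carbon steel = L/(kA) = 0.0025/(49.2×3.25) = 1.563×10^-5 K/W
Sum of known resistances R_other = 1.563×10^-5 K/W
Total R = ΔT/Q = 37/39.7 = 0.932 K/W
R_cork board = R_total − R_other = 0.932 K/W
k = L/(R·A) = 0.13/(0.932×3.25)

k ≈ 0.0429 W/(m·K)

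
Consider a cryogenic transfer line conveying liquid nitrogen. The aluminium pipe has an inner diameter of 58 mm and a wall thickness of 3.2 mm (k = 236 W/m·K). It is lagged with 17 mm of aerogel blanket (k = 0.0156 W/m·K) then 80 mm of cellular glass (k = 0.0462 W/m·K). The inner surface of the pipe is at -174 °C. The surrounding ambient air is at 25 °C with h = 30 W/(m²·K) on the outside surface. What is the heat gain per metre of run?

Treating each annulus and film as a series resistance:
R_aluminium pipe wall = ln(32.2/29)/(2π×236×1) = 7.059×10^-5 K/W
R_aerogel blanket = ln(49.2/32.2)/(2π×0.0156×1) = 4.325 K/W
R_cellular glass = ln(129.2/49.2)/(2π×0.0462×1) = 3.326 K/W
R_outer film = 1/(h_o·2πr_oL) = 1/(30×2π×0.1292×1) = 0.04106 K/W
R_total = 7.692 K/W
Q = ΔT/R_total = 199/7.692

q′ ≈ 25.9 W/m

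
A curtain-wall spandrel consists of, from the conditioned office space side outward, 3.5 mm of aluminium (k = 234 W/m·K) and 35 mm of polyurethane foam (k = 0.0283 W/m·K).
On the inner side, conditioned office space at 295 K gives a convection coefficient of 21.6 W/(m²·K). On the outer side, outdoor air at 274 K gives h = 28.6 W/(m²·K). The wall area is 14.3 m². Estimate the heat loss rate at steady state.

Q ≈ 228 W

Treating each layer as a thermal resistance in series:
R_inner film = 1/(h_i·A) = 1/(21.6×14.3) = 0.003238 K/W
R_aluminium = L/(kA) = 0.0035/(234×14.3) = 1.046×10^-6 K/W
R_polyurethane foam = L/(kA) = 0.035/(0.0283×14.3) = 0.08649 K/W
R_outer film = 1/(h_o·A) = 1/(28.6×14.3) = 0.002445 K/W
R_total = 0.09217 K/W
Q = ΔT / R_total = 21 / 0.09217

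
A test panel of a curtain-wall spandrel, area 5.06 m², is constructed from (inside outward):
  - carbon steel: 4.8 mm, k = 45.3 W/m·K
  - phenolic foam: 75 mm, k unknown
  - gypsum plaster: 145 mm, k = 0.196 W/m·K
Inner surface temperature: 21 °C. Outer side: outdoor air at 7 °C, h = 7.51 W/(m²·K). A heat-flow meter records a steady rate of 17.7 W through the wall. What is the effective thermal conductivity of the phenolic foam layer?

k ≈ 0.024 W/(m·K)

Thermal resistances in series:
R_carbon steel = L/(kA) = 0.0048/(45.3×5.06) = 2.094×10^-5 K/W
R_gypsum plaster = L/(kA) = 0.145/(0.196×5.06) = 0.1462 K/W
R_outer film = 1/(h_o·A) = 1/(7.51×5.06) = 0.02632 K/W
Sum of known resistances R_other = 0.1725 K/W
Total R = ΔT/Q = 14/17.7 = 0.791 K/W
R_phenolic foam = R_total − R_other = 0.6184 K/W
k = L/(R·A) = 0.075/(0.6184×5.06)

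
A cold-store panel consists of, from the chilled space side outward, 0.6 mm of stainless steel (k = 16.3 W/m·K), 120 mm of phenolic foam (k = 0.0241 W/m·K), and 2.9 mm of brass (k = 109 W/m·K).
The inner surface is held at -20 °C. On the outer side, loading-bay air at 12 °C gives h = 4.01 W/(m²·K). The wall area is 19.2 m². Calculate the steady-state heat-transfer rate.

Series thermal resistances:
R_stainless steel = L/(kA) = 0.0006/(16.3×19.2) = 1.917×10^-6 K/W
R_phenolic foam = L/(kA) = 0.12/(0.0241×19.2) = 0.2593 K/W
R_brass = L/(kA) = 0.0029/(109×19.2) = 1.386×10^-6 K/W
R_outer film = 1/(h_o·A) = 1/(4.01×19.2) = 0.01299 K/W
R_total = 0.2723 K/W
Q = ΔT / R_total = 32 / 0.2723

Q ≈ 118 W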